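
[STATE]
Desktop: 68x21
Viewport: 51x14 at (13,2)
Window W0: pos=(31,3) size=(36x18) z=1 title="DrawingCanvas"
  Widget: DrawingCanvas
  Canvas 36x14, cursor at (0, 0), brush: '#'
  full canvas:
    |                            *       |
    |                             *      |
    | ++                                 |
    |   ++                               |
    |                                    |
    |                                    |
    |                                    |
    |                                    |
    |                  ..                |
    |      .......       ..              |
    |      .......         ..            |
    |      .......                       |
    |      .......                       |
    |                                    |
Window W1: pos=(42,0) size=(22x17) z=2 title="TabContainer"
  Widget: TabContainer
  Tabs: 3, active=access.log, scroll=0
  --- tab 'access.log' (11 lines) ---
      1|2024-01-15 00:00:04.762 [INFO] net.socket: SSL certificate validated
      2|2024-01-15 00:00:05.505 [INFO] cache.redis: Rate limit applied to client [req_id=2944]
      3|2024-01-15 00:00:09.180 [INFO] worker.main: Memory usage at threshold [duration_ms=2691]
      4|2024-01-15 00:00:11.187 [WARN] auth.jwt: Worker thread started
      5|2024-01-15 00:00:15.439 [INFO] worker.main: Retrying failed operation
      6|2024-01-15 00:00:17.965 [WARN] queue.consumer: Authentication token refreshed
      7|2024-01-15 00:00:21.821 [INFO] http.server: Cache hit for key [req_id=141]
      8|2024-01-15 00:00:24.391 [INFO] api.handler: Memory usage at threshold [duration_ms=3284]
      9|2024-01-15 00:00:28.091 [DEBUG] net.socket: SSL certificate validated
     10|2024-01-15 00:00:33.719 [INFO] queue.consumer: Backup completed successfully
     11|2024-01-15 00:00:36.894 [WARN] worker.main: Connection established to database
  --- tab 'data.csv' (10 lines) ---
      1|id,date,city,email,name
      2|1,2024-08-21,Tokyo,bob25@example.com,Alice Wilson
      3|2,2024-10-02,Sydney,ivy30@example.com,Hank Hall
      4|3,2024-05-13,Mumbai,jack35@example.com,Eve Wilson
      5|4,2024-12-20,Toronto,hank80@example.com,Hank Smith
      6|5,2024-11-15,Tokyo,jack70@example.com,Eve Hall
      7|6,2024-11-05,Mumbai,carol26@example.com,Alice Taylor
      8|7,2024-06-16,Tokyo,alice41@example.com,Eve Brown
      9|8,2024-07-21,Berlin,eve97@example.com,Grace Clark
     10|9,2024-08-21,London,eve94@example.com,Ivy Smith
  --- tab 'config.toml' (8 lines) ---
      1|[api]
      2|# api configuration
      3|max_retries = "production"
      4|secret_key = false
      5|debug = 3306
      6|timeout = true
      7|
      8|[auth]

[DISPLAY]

                             ┠────────────────────┨
                  ┏━━━━━━━━━━┃[access.log]│ data.c┃
                  ┃ DrawingCa┃────────────────────┃
                  ┠──────────┃2024-01-15 00:00:04.┃
                  ┃+         ┃2024-01-15 00:00:05.┃
                  ┃          ┃2024-01-15 00:00:09.┃
                  ┃ ++       ┃2024-01-15 00:00:11.┃
                  ┃   ++     ┃2024-01-15 00:00:15.┃
                  ┃          ┃2024-01-15 00:00:17.┃
                  ┃          ┃2024-01-15 00:00:21.┃
                  ┃          ┃2024-01-15 00:00:24.┃
                  ┃          ┃2024-01-15 00:00:28.┃
                  ┃          ┃2024-01-15 00:00:33.┃
                  ┃      ....┃2024-01-15 00:00:36.┃


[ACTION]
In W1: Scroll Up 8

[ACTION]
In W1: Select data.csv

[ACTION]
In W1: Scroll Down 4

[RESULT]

                             ┠────────────────────┨
                  ┏━━━━━━━━━━┃ access.log │[data.c┃
                  ┃ DrawingCa┃────────────────────┃
                  ┠──────────┃4,2024-12-20,Toronto┃
                  ┃+         ┃5,2024-11-15,Tokyo,j┃
                  ┃          ┃6,2024-11-05,Mumbai,┃
                  ┃ ++       ┃7,2024-06-16,Tokyo,a┃
                  ┃   ++     ┃8,2024-07-21,Berlin,┃
                  ┃          ┃9,2024-08-21,London,┃
                  ┃          ┃                    ┃
                  ┃          ┃                    ┃
                  ┃          ┃                    ┃
                  ┃          ┃                    ┃
                  ┃      ....┃                    ┃


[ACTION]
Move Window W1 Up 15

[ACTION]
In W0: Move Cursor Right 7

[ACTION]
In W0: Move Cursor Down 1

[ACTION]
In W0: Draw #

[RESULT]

                             ┠────────────────────┨
                  ┏━━━━━━━━━━┃ access.log │[data.c┃
                  ┃ DrawingCa┃────────────────────┃
                  ┠──────────┃4,2024-12-20,Toronto┃
                  ┃          ┃5,2024-11-15,Tokyo,j┃
                  ┃       #  ┃6,2024-11-05,Mumbai,┃
                  ┃ ++       ┃7,2024-06-16,Tokyo,a┃
                  ┃   ++     ┃8,2024-07-21,Berlin,┃
                  ┃          ┃9,2024-08-21,London,┃
                  ┃          ┃                    ┃
                  ┃          ┃                    ┃
                  ┃          ┃                    ┃
                  ┃          ┃                    ┃
                  ┃      ....┃                    ┃


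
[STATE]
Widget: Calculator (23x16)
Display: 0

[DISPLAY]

                      0
┌───┬───┬───┬───┐      
│ 7 │ 8 │ 9 │ ÷ │      
├───┼───┼───┼───┤      
│ 4 │ 5 │ 6 │ × │      
├───┼───┼───┼───┤      
│ 1 │ 2 │ 3 │ - │      
├───┼───┼───┼───┤      
│ 0 │ . │ = │ + │      
├───┼───┼───┼───┤      
│ C │ MC│ MR│ M+│      
└───┴───┴───┴───┘      
                       
                       
                       
                       


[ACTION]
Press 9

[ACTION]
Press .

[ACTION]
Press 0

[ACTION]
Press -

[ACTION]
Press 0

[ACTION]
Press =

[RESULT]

                      9
┌───┬───┬───┬───┐      
│ 7 │ 8 │ 9 │ ÷ │      
├───┼───┼───┼───┤      
│ 4 │ 5 │ 6 │ × │      
├───┼───┼───┼───┤      
│ 1 │ 2 │ 3 │ - │      
├───┼───┼───┼───┤      
│ 0 │ . │ = │ + │      
├───┼───┼───┼───┤      
│ C │ MC│ MR│ M+│      
└───┴───┴───┴───┘      
                       
                       
                       
                       


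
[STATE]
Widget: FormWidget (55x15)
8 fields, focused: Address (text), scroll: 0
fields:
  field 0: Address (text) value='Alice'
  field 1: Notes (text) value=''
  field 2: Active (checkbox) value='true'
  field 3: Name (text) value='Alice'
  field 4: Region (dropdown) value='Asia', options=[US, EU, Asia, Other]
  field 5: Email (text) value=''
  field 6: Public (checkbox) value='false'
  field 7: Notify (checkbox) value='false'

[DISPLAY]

> Address:    [Alice                                  ]
  Notes:      [                                       ]
  Active:     [x]                                      
  Name:       [Alice                                  ]
  Region:     [Asia                                  ▼]
  Email:      [                                       ]
  Public:     [ ]                                      
  Notify:     [ ]                                      
                                                       
                                                       
                                                       
                                                       
                                                       
                                                       
                                                       


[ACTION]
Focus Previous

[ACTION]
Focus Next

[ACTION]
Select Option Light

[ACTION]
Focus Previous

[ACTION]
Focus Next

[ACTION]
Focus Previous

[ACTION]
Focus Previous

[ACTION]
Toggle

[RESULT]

  Address:    [Alice                                  ]
  Notes:      [                                       ]
  Active:     [x]                                      
  Name:       [Alice                                  ]
  Region:     [Asia                                  ▼]
  Email:      [                                       ]
> Public:     [x]                                      
  Notify:     [ ]                                      
                                                       
                                                       
                                                       
                                                       
                                                       
                                                       
                                                       


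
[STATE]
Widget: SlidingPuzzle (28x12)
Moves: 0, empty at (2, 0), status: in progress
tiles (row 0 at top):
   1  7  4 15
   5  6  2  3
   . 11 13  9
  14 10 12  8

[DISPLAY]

┌────┬────┬────┬────┐       
│  1 │  7 │  4 │ 15 │       
├────┼────┼────┼────┤       
│  5 │  6 │  2 │  3 │       
├────┼────┼────┼────┤       
│    │ 11 │ 13 │  9 │       
├────┼────┼────┼────┤       
│ 14 │ 10 │ 12 │  8 │       
└────┴────┴────┴────┘       
Moves: 0                    
                            
                            


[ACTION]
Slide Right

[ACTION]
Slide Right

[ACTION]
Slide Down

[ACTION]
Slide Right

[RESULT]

┌────┬────┬────┬────┐       
│  1 │  7 │  4 │ 15 │       
├────┼────┼────┼────┤       
│    │  6 │  2 │  3 │       
├────┼────┼────┼────┤       
│  5 │ 11 │ 13 │  9 │       
├────┼────┼────┼────┤       
│ 14 │ 10 │ 12 │  8 │       
└────┴────┴────┴────┘       
Moves: 1                    
                            
                            


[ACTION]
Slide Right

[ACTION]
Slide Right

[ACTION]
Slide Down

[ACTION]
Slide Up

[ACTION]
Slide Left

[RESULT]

┌────┬────┬────┬────┐       
│  1 │  7 │  4 │ 15 │       
├────┼────┼────┼────┤       
│  6 │    │  2 │  3 │       
├────┼────┼────┼────┤       
│  5 │ 11 │ 13 │  9 │       
├────┼────┼────┼────┤       
│ 14 │ 10 │ 12 │  8 │       
└────┴────┴────┴────┘       
Moves: 4                    
                            
                            


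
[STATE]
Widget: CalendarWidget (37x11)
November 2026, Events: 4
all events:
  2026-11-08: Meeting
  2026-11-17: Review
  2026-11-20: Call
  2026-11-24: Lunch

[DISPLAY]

            November 2026            
Mo Tu We Th Fr Sa Su                 
                   1                 
 2  3  4  5  6  7  8*                
 9 10 11 12 13 14 15                 
16 17* 18 19 20* 21 22               
23 24* 25 26 27 28 29                
30                                   
                                     
                                     
                                     


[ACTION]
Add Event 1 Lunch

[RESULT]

            November 2026            
Mo Tu We Th Fr Sa Su                 
                   1*                
 2  3  4  5  6  7  8*                
 9 10 11 12 13 14 15                 
16 17* 18 19 20* 21 22               
23 24* 25 26 27 28 29                
30                                   
                                     
                                     
                                     


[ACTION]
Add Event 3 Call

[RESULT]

            November 2026            
Mo Tu We Th Fr Sa Su                 
                   1*                
 2  3*  4  5  6  7  8*               
 9 10 11 12 13 14 15                 
16 17* 18 19 20* 21 22               
23 24* 25 26 27 28 29                
30                                   
                                     
                                     
                                     


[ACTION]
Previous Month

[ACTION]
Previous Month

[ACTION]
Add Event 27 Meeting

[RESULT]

            September 2026           
Mo Tu We Th Fr Sa Su                 
    1  2  3  4  5  6                 
 7  8  9 10 11 12 13                 
14 15 16 17 18 19 20                 
21 22 23 24 25 26 27*                
28 29 30                             
                                     
                                     
                                     
                                     


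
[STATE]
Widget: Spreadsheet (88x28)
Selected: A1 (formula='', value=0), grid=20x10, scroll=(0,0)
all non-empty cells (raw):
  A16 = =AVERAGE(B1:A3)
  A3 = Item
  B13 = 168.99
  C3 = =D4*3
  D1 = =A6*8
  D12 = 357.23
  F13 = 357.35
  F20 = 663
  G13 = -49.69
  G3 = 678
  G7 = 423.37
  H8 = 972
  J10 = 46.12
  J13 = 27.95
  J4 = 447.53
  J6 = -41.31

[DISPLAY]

A1:                                                                                     
       A       B       C       D       E       F       G       H       I       J        
----------------------------------------------------------------------------------------
  1      [0]       0       0       0       0       0       0       0       0       0    
  2        0       0       0       0       0       0       0       0       0       0    
  3 Item           0       0       0       0       0     678       0       0       0    
  4        0       0       0       0       0       0       0       0       0  447.53    
  5        0       0       0       0       0       0       0       0       0       0    
  6        0       0       0       0       0       0       0       0       0  -41.31    
  7        0       0       0       0       0       0  423.37       0       0       0    
  8        0       0       0       0       0       0       0     972       0       0    
  9        0       0       0       0       0       0       0       0       0       0    
 10        0       0       0       0       0       0       0       0       0   46.12    
 11        0       0       0       0       0       0       0       0       0       0    
 12        0       0       0  357.23       0       0       0       0       0       0    
 13        0  168.99       0       0       0  357.35  -49.69       0       0   27.95    
 14        0       0       0       0       0       0       0       0       0       0    
 15        0       0       0       0       0       0       0       0       0       0    
 16        0       0       0       0       0       0       0       0       0       0    
 17        0       0       0       0       0       0       0       0       0       0    
 18        0       0       0       0       0       0       0       0       0       0    
 19        0       0       0       0       0       0       0       0       0       0    
 20        0       0       0       0       0     663       0       0       0       0    
                                                                                        
                                                                                        
                                                                                        
                                                                                        
                                                                                        


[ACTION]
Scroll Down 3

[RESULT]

A1:                                                                                     
       A       B       C       D       E       F       G       H       I       J        
----------------------------------------------------------------------------------------
  4        0       0       0       0       0       0       0       0       0  447.53    
  5        0       0       0       0       0       0       0       0       0       0    
  6        0       0       0       0       0       0       0       0       0  -41.31    
  7        0       0       0       0       0       0  423.37       0       0       0    
  8        0       0       0       0       0       0       0     972       0       0    
  9        0       0       0       0       0       0       0       0       0       0    
 10        0       0       0       0       0       0       0       0       0   46.12    
 11        0       0       0       0       0       0       0       0       0       0    
 12        0       0       0  357.23       0       0       0       0       0       0    
 13        0  168.99       0       0       0  357.35  -49.69       0       0   27.95    
 14        0       0       0       0       0       0       0       0       0       0    
 15        0       0       0       0       0       0       0       0       0       0    
 16        0       0       0       0       0       0       0       0       0       0    
 17        0       0       0       0       0       0       0       0       0       0    
 18        0       0       0       0       0       0       0       0       0       0    
 19        0       0       0       0       0       0       0       0       0       0    
 20        0       0       0       0       0     663       0       0       0       0    
                                                                                        
                                                                                        
                                                                                        
                                                                                        
                                                                                        
                                                                                        
                                                                                        
                                                                                        


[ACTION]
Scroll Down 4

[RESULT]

A1:                                                                                     
       A       B       C       D       E       F       G       H       I       J        
----------------------------------------------------------------------------------------
  8        0       0       0       0       0       0       0     972       0       0    
  9        0       0       0       0       0       0       0       0       0       0    
 10        0       0       0       0       0       0       0       0       0   46.12    
 11        0       0       0       0       0       0       0       0       0       0    
 12        0       0       0  357.23       0       0       0       0       0       0    
 13        0  168.99       0       0       0  357.35  -49.69       0       0   27.95    
 14        0       0       0       0       0       0       0       0       0       0    
 15        0       0       0       0       0       0       0       0       0       0    
 16        0       0       0       0       0       0       0       0       0       0    
 17        0       0       0       0       0       0       0       0       0       0    
 18        0       0       0       0       0       0       0       0       0       0    
 19        0       0       0       0       0       0       0       0       0       0    
 20        0       0       0       0       0     663       0       0       0       0    
                                                                                        
                                                                                        
                                                                                        
                                                                                        
                                                                                        
                                                                                        
                                                                                        
                                                                                        
                                                                                        
                                                                                        
                                                                                        
                                                                                        


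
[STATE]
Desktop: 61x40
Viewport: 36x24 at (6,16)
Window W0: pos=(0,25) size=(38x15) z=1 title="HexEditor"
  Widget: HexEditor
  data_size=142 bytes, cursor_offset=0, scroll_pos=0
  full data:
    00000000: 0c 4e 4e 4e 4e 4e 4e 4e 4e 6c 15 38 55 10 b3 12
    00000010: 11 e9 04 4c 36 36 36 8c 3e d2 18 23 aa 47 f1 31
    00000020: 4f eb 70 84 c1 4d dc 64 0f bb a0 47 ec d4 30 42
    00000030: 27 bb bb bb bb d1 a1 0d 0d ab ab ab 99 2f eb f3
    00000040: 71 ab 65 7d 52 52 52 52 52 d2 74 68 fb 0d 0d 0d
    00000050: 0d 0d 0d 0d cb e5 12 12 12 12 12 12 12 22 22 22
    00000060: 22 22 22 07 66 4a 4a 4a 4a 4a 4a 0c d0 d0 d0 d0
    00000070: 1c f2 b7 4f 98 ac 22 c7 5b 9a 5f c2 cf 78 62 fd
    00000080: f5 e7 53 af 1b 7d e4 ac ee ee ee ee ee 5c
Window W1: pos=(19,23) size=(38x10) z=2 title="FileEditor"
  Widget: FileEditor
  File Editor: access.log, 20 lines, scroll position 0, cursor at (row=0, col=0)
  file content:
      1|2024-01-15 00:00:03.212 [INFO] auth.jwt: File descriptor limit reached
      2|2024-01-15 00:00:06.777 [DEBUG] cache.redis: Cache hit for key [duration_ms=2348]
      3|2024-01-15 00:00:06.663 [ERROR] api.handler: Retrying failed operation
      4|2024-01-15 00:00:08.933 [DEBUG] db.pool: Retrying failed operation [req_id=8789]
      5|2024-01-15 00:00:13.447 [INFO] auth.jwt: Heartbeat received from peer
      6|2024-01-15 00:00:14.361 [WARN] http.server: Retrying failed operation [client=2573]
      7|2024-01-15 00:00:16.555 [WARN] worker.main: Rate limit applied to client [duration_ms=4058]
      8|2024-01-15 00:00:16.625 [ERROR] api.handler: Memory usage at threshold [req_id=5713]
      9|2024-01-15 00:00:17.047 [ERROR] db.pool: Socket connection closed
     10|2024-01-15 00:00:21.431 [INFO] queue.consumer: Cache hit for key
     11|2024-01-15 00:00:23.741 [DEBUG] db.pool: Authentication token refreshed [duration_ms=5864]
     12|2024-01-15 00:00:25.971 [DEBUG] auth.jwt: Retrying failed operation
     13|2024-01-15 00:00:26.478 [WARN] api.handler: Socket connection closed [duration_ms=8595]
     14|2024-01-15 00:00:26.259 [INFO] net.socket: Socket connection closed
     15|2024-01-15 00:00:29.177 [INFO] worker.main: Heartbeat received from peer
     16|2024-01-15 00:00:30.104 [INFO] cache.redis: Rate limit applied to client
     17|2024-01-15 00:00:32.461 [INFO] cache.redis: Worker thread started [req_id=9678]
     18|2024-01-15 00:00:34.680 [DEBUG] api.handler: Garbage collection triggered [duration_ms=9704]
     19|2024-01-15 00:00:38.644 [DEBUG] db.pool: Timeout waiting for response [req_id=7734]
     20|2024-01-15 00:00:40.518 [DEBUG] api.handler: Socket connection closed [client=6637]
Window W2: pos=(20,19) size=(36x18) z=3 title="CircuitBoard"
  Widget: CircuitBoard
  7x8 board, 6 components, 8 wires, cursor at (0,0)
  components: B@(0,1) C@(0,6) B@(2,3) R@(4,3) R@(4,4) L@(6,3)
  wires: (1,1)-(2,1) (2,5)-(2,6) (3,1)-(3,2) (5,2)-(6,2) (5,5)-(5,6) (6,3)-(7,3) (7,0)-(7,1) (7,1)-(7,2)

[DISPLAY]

                                    
                                    
                                    
              ┏━━━━━━━━━━━━━━━━━━━━━
              ┃ CircuitBoard        
              ┠─────────────────────
              ┃   0 1 2 3 4 5 6     
             ┏┃0  [.]  B            
             ┃┃                     
━━━━━━━━━━━━━┠┃1       ·            
ditor        ┃┃        │            
─────────────┃┃2       ·       B    
000  0C 4e 4e┃┃                     
010  11 e9 04┃┃3       · ─ ·        
020  4f eb 70┃┃                     
030  27 bb bb┃┃4               R   R
040  71 ab 65┗┃                     
050  0d 0d 0d ┃5           ·        
060  22 22 22 ┃            │        
070  1c f2 b7 ┃6           ·   L    
080  f5 e7 53 ┗━━━━━━━━━━━━━━━━━━━━━
                               ┃    
                               ┃    
━━━━━━━━━━━━━━━━━━━━━━━━━━━━━━━┛    


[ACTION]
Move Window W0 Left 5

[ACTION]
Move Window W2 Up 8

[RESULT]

              ┃                     
              ┃1       ·            
              ┃        │            
              ┃2       ·       B    
              ┃                     
              ┃3       · ─ ·        
              ┃                     
             ┏┃4               R   R
             ┃┃                     
━━━━━━━━━━━━━┠┃5           ·        
ditor        ┃┃            │        
─────────────┃┃6           ·   L    
000  0C 4e 4e┃┗━━━━━━━━━━━━━━━━━━━━━
010  11 e9 04┃2024-01-15 00:00:08.93
020  4f eb 70┃2024-01-15 00:00:13.44
030  27 bb bb┃2024-01-15 00:00:14.36
040  71 ab 65┗━━━━━━━━━━━━━━━━━━━━━━
050  0d 0d 0d 0d cb e5 12 12  1┃    
060  22 22 22 07 66 4a 4a 4a  4┃    
070  1c f2 b7 4f 98 ac 22 c7  5┃    
080  f5 e7 53 af 1b 7d e4 ac  e┃    
                               ┃    
                               ┃    
━━━━━━━━━━━━━━━━━━━━━━━━━━━━━━━┛    


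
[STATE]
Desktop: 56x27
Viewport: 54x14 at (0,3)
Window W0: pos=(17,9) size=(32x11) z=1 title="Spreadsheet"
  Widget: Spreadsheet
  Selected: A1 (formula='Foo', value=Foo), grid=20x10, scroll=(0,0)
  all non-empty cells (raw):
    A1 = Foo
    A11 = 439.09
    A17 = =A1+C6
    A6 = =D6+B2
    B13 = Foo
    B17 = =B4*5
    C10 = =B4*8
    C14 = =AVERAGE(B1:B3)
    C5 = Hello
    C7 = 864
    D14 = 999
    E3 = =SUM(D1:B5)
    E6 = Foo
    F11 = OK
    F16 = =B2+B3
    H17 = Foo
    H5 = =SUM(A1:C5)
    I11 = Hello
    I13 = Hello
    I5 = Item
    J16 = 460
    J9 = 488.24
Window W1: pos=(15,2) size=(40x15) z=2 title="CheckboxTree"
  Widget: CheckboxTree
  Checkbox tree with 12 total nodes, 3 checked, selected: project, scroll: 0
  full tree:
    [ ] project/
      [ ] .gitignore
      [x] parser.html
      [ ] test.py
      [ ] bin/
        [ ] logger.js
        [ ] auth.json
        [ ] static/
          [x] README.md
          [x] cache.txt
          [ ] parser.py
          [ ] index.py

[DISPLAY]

               ┃ CheckboxTree                         
               ┠──────────────────────────────────────
               ┃>[-] project/                         
               ┃   [ ] .gitignore                     
               ┃   [x] parser.html                    
               ┃   [ ] test.py                        
               ┃   [-] bin/                           
               ┃     [ ] logger.js                    
               ┃     [ ] auth.json                    
               ┃     [-] static/                      
               ┃       [x] README.md                  
               ┃       [x] cache.txt                  
               ┃       [ ] parser.py                  
               ┗━━━━━━━━━━━━━━━━━━━━━━━━━━━━━━━━━━━━━━


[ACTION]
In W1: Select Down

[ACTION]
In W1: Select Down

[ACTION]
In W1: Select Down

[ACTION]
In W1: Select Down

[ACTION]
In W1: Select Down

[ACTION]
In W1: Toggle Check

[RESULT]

               ┃ CheckboxTree                         
               ┠──────────────────────────────────────
               ┃ [-] project/                         
               ┃   [ ] .gitignore                     
               ┃   [x] parser.html                    
               ┃   [ ] test.py                        
               ┃   [-] bin/                           
               ┃>    [x] logger.js                    
               ┃     [ ] auth.json                    
               ┃     [-] static/                      
               ┃       [x] README.md                  
               ┃       [x] cache.txt                  
               ┃       [ ] parser.py                  
               ┗━━━━━━━━━━━━━━━━━━━━━━━━━━━━━━━━━━━━━━


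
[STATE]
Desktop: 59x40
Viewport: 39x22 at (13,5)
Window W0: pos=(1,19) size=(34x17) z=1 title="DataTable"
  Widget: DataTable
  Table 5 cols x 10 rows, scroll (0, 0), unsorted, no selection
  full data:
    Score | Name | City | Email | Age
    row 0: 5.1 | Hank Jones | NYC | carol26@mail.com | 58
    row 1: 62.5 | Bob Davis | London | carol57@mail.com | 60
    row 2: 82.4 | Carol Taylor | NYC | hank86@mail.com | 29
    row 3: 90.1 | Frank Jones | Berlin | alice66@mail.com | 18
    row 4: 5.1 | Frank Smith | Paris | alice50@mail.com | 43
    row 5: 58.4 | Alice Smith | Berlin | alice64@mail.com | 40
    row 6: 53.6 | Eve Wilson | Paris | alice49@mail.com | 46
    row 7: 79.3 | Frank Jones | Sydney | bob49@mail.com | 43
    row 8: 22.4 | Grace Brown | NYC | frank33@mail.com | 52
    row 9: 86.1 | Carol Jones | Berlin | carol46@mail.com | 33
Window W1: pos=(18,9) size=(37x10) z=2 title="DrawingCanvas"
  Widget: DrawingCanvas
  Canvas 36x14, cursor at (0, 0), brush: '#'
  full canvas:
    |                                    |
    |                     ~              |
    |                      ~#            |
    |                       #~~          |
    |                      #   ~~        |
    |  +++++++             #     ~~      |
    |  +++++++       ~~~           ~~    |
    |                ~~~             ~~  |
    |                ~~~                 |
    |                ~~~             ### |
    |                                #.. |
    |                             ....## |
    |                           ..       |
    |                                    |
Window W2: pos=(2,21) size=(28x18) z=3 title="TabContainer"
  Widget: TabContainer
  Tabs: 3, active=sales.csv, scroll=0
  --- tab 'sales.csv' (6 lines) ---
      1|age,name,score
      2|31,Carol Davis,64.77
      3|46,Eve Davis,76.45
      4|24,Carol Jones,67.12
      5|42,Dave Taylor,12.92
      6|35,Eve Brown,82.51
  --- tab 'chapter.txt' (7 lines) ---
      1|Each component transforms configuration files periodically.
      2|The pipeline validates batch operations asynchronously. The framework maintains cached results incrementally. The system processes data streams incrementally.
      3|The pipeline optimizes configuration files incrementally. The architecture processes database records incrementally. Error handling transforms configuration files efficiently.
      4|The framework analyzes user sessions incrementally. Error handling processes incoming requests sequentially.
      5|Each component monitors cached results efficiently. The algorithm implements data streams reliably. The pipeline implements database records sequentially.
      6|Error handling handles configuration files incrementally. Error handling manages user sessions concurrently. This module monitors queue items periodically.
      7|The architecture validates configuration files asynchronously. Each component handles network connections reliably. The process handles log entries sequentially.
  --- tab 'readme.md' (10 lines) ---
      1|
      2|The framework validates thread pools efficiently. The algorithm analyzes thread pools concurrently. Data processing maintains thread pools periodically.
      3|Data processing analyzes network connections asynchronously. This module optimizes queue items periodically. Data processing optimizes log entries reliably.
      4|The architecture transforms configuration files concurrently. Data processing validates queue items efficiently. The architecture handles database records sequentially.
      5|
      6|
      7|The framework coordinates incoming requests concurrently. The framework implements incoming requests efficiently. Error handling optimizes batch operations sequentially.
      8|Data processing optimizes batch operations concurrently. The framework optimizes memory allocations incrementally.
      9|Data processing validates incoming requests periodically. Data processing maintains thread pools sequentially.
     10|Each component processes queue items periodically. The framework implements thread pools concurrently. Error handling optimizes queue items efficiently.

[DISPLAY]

                                       
                                       
                                       
                                       
     ┏━━━━━━━━━━━━━━━━━━━━━━━━━━━━━━━━━
     ┃ DrawingCanvas                   
     ┠─────────────────────────────────
     ┃+                                
     ┃                     ~           
     ┃                      ~#         
     ┃                       #~~       
     ┃                      #   ~~     
     ┃  +++++++             #     ~~   
     ┗━━━━━━━━━━━━━━━━━━━━━━━━━━━━━━━━━
━━━━━━━━━━━━━━━━━━━━━┓                 
                     ┃                 
━━━━━━━━━━━━━━━━┓────┨                 
ner             ┃ail ┃                 
────────────────┨────┃                 
]│ chapter.txt │┃rol2┃                 
────────────────┃rol5┃                 
core            ┃nk86┃                 


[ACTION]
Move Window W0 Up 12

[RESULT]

                                       
                                       
━━━━━━━━━━━━━━━━━━━━━┓                 
                     ┃                 
─────┏━━━━━━━━━━━━━━━━━━━━━━━━━━━━━━━━━
     ┃ DrawingCanvas                   
─────┠─────────────────────────────────
Jones┃+                                
avis ┃                     ~           
 Tayl┃                      ~#         
 Jone┃                       #~~       
 Smit┃                      #   ~~     
 Smit┃  +++++++             #     ~~   
ilson┗━━━━━━━━━━━━━━━━━━━━━━━━━━━━━━━━━
 Jones │Sydney│bob49@┃                 
 Brown │NYC   │frank3┃                 
━━━━━━━━━━━━━━━━┓rol4┃                 
ner             ┃    ┃                 
────────────────┨━━━━┛                 
]│ chapter.txt │┃                      
────────────────┃                      
core            ┃                      


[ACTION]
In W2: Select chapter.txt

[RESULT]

                                       
                                       
━━━━━━━━━━━━━━━━━━━━━┓                 
                     ┃                 
─────┏━━━━━━━━━━━━━━━━━━━━━━━━━━━━━━━━━
     ┃ DrawingCanvas                   
─────┠─────────────────────────────────
Jones┃+                                
avis ┃                     ~           
 Tayl┃                      ~#         
 Jone┃                       #~~       
 Smit┃                      #   ~~     
 Smit┃  +++++++             #     ~~   
ilson┗━━━━━━━━━━━━━━━━━━━━━━━━━━━━━━━━━
 Jones │Sydney│bob49@┃                 
 Brown │NYC   │frank3┃                 
━━━━━━━━━━━━━━━━┓rol4┃                 
ner             ┃    ┃                 
────────────────┨━━━━┛                 
 │[chapter.txt]│┃                      
────────────────┃                      
nent transforms ┃                      


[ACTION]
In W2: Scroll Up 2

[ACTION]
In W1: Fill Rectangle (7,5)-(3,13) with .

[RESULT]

                                       
                                       
━━━━━━━━━━━━━━━━━━━━━┓                 
                     ┃                 
─────┏━━━━━━━━━━━━━━━━━━━━━━━━━━━━━━━━━
     ┃ DrawingCanvas                   
─────┠─────────────────────────────────
Jones┃+                                
avis ┃                     ~           
 Tayl┃                      ~#         
 Jone┃     .........         #~~       
 Smit┃     .........        #   ~~     
 Smit┃  +++.........        #     ~~   
ilson┗━━━━━━━━━━━━━━━━━━━━━━━━━━━━━━━━━
 Jones │Sydney│bob49@┃                 
 Brown │NYC   │frank3┃                 
━━━━━━━━━━━━━━━━┓rol4┃                 
ner             ┃    ┃                 
────────────────┨━━━━┛                 
 │[chapter.txt]│┃                      
────────────────┃                      
nent transforms ┃                      


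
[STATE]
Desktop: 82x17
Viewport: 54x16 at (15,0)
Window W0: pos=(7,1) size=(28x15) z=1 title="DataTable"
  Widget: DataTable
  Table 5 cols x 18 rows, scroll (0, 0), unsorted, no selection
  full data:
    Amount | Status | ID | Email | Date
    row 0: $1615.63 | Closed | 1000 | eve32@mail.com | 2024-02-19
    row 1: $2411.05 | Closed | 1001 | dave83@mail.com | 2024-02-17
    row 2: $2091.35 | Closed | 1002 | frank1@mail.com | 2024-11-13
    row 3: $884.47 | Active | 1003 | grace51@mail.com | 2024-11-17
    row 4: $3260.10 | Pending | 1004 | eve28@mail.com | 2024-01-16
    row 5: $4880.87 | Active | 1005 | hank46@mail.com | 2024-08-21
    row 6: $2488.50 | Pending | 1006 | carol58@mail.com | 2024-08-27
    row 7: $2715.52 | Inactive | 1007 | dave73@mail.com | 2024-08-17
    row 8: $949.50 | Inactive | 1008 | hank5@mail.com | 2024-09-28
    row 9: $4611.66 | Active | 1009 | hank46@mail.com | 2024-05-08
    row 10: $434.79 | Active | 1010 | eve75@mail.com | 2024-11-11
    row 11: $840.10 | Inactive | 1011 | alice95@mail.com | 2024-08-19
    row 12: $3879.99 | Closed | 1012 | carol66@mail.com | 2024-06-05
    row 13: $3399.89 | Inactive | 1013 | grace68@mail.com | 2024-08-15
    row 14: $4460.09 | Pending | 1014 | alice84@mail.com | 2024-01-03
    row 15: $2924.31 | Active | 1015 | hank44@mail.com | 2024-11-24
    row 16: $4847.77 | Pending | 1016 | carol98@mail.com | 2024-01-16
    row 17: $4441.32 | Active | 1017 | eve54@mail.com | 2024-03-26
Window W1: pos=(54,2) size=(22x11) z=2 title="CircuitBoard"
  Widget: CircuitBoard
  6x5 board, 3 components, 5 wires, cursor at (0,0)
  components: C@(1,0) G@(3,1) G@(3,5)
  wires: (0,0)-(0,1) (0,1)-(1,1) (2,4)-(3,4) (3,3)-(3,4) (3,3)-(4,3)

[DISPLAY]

                                                      
━━━━━━━━━━━━━━━━━━━┓                                  
ble                ┃                   ┏━━━━━━━━━━━━━━
───────────────────┨                   ┃ CircuitBoard 
 │Status  │ID  │Ema┃                   ┠──────────────
─┼────────┼────┼───┃                   ┃   0 1 2 3 4 5
3│Closed  │1000│eve┃                   ┃0  [.]─ ·     
5│Closed  │1001│dav┃                   ┃        │     
5│Closed  │1002│fra┃                   ┃1   C   ·     
 │Active  │1003│gra┃                   ┃              
0│Pending │1004│eve┃                   ┃2             
7│Active  │1005│han┃                   ┃              
0│Pending │1006│car┃                   ┗━━━━━━━━━━━━━━
2│Inactive│1007│dav┃                                  
 │Inactive│1008│han┃                                  
━━━━━━━━━━━━━━━━━━━┛                                  


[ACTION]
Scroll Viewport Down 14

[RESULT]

━━━━━━━━━━━━━━━━━━━┓                                  
ble                ┃                   ┏━━━━━━━━━━━━━━
───────────────────┨                   ┃ CircuitBoard 
 │Status  │ID  │Ema┃                   ┠──────────────
─┼────────┼────┼───┃                   ┃   0 1 2 3 4 5
3│Closed  │1000│eve┃                   ┃0  [.]─ ·     
5│Closed  │1001│dav┃                   ┃        │     
5│Closed  │1002│fra┃                   ┃1   C   ·     
 │Active  │1003│gra┃                   ┃              
0│Pending │1004│eve┃                   ┃2             
7│Active  │1005│han┃                   ┃              
0│Pending │1006│car┃                   ┗━━━━━━━━━━━━━━
2│Inactive│1007│dav┃                                  
 │Inactive│1008│han┃                                  
━━━━━━━━━━━━━━━━━━━┛                                  
                                                      


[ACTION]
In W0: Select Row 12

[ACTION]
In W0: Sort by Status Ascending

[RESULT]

━━━━━━━━━━━━━━━━━━━┓                                  
ble                ┃                   ┏━━━━━━━━━━━━━━
───────────────────┨                   ┃ CircuitBoard 
 │Status ▲│ID  │Ema┃                   ┠──────────────
─┼────────┼────┼───┃                   ┃   0 1 2 3 4 5
 │Active  │1003│gra┃                   ┃0  [.]─ ·     
7│Active  │1005│han┃                   ┃        │     
6│Active  │1009│han┃                   ┃1   C   ·     
 │Active  │1010│eve┃                   ┃              
1│Active  │1015│han┃                   ┃2             
2│Active  │1017│eve┃                   ┃              
3│Closed  │1000│eve┃                   ┗━━━━━━━━━━━━━━
5│Closed  │1001│dav┃                                  
5│Closed  │1002│fra┃                                  
━━━━━━━━━━━━━━━━━━━┛                                  
                                                      


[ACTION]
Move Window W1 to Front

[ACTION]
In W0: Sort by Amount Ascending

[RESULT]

━━━━━━━━━━━━━━━━━━━┓                                  
ble                ┃                   ┏━━━━━━━━━━━━━━
───────────────────┨                   ┃ CircuitBoard 
▲│Status  │ID  │Ema┃                   ┠──────────────
─┼────────┼────┼───┃                   ┃   0 1 2 3 4 5
 │Active  │1010│eve┃                   ┃0  [.]─ ·     
 │Inactive│1011│ali┃                   ┃        │     
 │Active  │1003│gra┃                   ┃1   C   ·     
 │Inactive│1008│han┃                   ┃              
3│Closed  │1000│eve┃                   ┃2             
5│Closed  │1002│fra┃                   ┃              
5│Closed  │1001│dav┃                   ┗━━━━━━━━━━━━━━
0│Pending │1006│car┃                                  
2│Inactive│1007│dav┃                                  
━━━━━━━━━━━━━━━━━━━┛                                  
                                                      
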